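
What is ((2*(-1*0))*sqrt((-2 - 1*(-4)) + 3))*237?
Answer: 0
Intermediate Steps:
((2*(-1*0))*sqrt((-2 - 1*(-4)) + 3))*237 = ((2*0)*sqrt((-2 + 4) + 3))*237 = (0*sqrt(2 + 3))*237 = (0*sqrt(5))*237 = 0*237 = 0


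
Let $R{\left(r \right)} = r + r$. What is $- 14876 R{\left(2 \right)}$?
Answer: $-59504$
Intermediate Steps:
$R{\left(r \right)} = 2 r$
$- 14876 R{\left(2 \right)} = - 14876 \cdot 2 \cdot 2 = \left(-14876\right) 4 = -59504$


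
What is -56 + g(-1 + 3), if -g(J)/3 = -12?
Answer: -20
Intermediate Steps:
g(J) = 36 (g(J) = -3*(-12) = 36)
-56 + g(-1 + 3) = -56 + 36 = -20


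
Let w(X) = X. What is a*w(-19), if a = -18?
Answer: 342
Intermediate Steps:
a*w(-19) = -18*(-19) = 342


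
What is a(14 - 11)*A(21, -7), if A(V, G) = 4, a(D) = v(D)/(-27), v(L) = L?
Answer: -4/9 ≈ -0.44444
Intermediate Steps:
a(D) = -D/27 (a(D) = D/(-27) = D*(-1/27) = -D/27)
a(14 - 11)*A(21, -7) = -(14 - 11)/27*4 = -1/27*3*4 = -⅑*4 = -4/9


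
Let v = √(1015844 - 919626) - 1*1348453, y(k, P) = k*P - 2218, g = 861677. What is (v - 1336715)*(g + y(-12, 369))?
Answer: -2295901880208 + 855031*√96218 ≈ -2.2956e+12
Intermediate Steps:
y(k, P) = -2218 + P*k (y(k, P) = P*k - 2218 = -2218 + P*k)
v = -1348453 + √96218 (v = √96218 - 1348453 = -1348453 + √96218 ≈ -1.3481e+6)
(v - 1336715)*(g + y(-12, 369)) = ((-1348453 + √96218) - 1336715)*(861677 + (-2218 + 369*(-12))) = (-2685168 + √96218)*(861677 + (-2218 - 4428)) = (-2685168 + √96218)*(861677 - 6646) = (-2685168 + √96218)*855031 = -2295901880208 + 855031*√96218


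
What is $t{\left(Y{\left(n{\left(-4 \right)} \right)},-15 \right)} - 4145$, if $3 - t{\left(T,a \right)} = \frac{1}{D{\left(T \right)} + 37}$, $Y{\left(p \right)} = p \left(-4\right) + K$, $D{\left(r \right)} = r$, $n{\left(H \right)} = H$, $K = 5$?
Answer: $- \frac{240237}{58} \approx -4142.0$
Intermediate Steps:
$Y{\left(p \right)} = 5 - 4 p$ ($Y{\left(p \right)} = p \left(-4\right) + 5 = - 4 p + 5 = 5 - 4 p$)
$t{\left(T,a \right)} = 3 - \frac{1}{37 + T}$ ($t{\left(T,a \right)} = 3 - \frac{1}{T + 37} = 3 - \frac{1}{37 + T}$)
$t{\left(Y{\left(n{\left(-4 \right)} \right)},-15 \right)} - 4145 = \frac{110 + 3 \left(5 - -16\right)}{37 + \left(5 - -16\right)} - 4145 = \frac{110 + 3 \left(5 + 16\right)}{37 + \left(5 + 16\right)} - 4145 = \frac{110 + 3 \cdot 21}{37 + 21} - 4145 = \frac{110 + 63}{58} - 4145 = \frac{1}{58} \cdot 173 - 4145 = \frac{173}{58} - 4145 = - \frac{240237}{58}$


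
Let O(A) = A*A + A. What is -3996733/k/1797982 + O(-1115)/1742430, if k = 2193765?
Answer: 54436773248891379/76363930439300210 ≈ 0.71286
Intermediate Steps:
O(A) = A + A² (O(A) = A² + A = A + A²)
-3996733/k/1797982 + O(-1115)/1742430 = -3996733/2193765/1797982 - 1115*(1 - 1115)/1742430 = -3996733*1/2193765*(1/1797982) - 1115*(-1114)*(1/1742430) = -3996733/2193765*1/1797982 + 1242110*(1/1742430) = -3996733/3944349982230 + 124211/174243 = 54436773248891379/76363930439300210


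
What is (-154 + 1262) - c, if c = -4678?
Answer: 5786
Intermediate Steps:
(-154 + 1262) - c = (-154 + 1262) - 1*(-4678) = 1108 + 4678 = 5786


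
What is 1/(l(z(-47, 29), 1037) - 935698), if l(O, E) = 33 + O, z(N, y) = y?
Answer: -1/935636 ≈ -1.0688e-6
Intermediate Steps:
1/(l(z(-47, 29), 1037) - 935698) = 1/((33 + 29) - 935698) = 1/(62 - 935698) = 1/(-935636) = -1/935636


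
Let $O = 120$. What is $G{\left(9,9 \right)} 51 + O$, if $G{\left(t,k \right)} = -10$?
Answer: $-390$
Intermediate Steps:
$G{\left(9,9 \right)} 51 + O = \left(-10\right) 51 + 120 = -510 + 120 = -390$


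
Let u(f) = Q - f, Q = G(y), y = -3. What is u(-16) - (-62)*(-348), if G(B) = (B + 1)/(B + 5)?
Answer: -21561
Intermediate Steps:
G(B) = (1 + B)/(5 + B)
Q = -1 (Q = (1 - 3)/(5 - 3) = -2/2 = (1/2)*(-2) = -1)
u(f) = -1 - f
u(-16) - (-62)*(-348) = (-1 - 1*(-16)) - (-62)*(-348) = (-1 + 16) - 1*21576 = 15 - 21576 = -21561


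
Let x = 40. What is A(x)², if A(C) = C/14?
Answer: 400/49 ≈ 8.1633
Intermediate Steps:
A(C) = C/14 (A(C) = C*(1/14) = C/14)
A(x)² = ((1/14)*40)² = (20/7)² = 400/49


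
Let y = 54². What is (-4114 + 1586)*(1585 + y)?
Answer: -11378528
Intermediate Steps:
y = 2916
(-4114 + 1586)*(1585 + y) = (-4114 + 1586)*(1585 + 2916) = -2528*4501 = -11378528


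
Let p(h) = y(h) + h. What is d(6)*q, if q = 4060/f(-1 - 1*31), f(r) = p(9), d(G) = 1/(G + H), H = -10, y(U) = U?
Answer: -1015/18 ≈ -56.389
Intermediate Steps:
d(G) = 1/(-10 + G) (d(G) = 1/(G - 10) = 1/(-10 + G))
p(h) = 2*h (p(h) = h + h = 2*h)
f(r) = 18 (f(r) = 2*9 = 18)
q = 2030/9 (q = 4060/18 = 4060*(1/18) = 2030/9 ≈ 225.56)
d(6)*q = (2030/9)/(-10 + 6) = (2030/9)/(-4) = -¼*2030/9 = -1015/18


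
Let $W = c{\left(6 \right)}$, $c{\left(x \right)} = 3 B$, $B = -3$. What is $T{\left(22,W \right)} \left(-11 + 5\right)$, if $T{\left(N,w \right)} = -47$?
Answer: $282$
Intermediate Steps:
$c{\left(x \right)} = -9$ ($c{\left(x \right)} = 3 \left(-3\right) = -9$)
$W = -9$
$T{\left(22,W \right)} \left(-11 + 5\right) = - 47 \left(-11 + 5\right) = \left(-47\right) \left(-6\right) = 282$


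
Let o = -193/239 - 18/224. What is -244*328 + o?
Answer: -2142320343/26768 ≈ -80033.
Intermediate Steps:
o = -23767/26768 (o = -193*1/239 - 18*1/224 = -193/239 - 9/112 = -23767/26768 ≈ -0.88789)
-244*328 + o = -244*328 - 23767/26768 = -80032 - 23767/26768 = -2142320343/26768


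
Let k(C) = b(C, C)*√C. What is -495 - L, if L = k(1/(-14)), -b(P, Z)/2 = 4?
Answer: -495 + 4*I*√14/7 ≈ -495.0 + 2.1381*I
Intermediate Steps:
b(P, Z) = -8 (b(P, Z) = -2*4 = -8)
k(C) = -8*√C
L = -4*I*√14/7 (L = -8*I*√14/14 = -4*I*√14/7 ≈ -2.1381*I)
-495 - L = -495 - (-4)*I*√14/7 = -495 + 4*I*√14/7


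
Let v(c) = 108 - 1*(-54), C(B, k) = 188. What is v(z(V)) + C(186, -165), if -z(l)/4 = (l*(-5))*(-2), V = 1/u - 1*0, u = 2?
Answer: 350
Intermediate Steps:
V = ½ (V = 1/2 - 1*0 = ½ + 0 = ½ ≈ 0.50000)
z(l) = -40*l (z(l) = -4*l*(-5)*(-2) = -4*(-5*l)*(-2) = -40*l)
v(c) = 162 (v(c) = 108 + 54 = 162)
v(z(V)) + C(186, -165) = 162 + 188 = 350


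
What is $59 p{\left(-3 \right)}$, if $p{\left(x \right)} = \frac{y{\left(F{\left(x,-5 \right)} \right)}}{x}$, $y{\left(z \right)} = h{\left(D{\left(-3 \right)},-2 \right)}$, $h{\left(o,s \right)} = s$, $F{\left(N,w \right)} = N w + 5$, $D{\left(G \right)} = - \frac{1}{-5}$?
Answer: $\frac{118}{3} \approx 39.333$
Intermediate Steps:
$D{\left(G \right)} = \frac{1}{5}$ ($D{\left(G \right)} = \left(-1\right) \left(- \frac{1}{5}\right) = \frac{1}{5}$)
$F{\left(N,w \right)} = 5 + N w$
$y{\left(z \right)} = -2$
$p{\left(x \right)} = - \frac{2}{x}$
$59 p{\left(-3 \right)} = 59 \left(- \frac{2}{-3}\right) = 59 \left(\left(-2\right) \left(- \frac{1}{3}\right)\right) = 59 \cdot \frac{2}{3} = \frac{118}{3}$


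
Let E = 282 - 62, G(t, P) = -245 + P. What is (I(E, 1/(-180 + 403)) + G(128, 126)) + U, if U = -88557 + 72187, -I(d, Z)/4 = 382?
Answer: -18017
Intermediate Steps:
E = 220
I(d, Z) = -1528 (I(d, Z) = -4*382 = -1528)
U = -16370
(I(E, 1/(-180 + 403)) + G(128, 126)) + U = (-1528 + (-245 + 126)) - 16370 = (-1528 - 119) - 16370 = -1647 - 16370 = -18017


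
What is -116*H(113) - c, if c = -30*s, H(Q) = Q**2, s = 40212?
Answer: -274844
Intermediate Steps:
c = -1206360 (c = -30*40212 = -1206360)
-116*H(113) - c = -116*113**2 - 1*(-1206360) = -116*12769 + 1206360 = -1481204 + 1206360 = -274844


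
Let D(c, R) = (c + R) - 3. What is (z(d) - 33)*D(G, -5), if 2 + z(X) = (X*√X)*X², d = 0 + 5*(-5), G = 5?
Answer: 105 + 234375*I ≈ 105.0 + 2.3438e+5*I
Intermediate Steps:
D(c, R) = -3 + R + c (D(c, R) = (R + c) - 3 = -3 + R + c)
d = -25 (d = 0 - 25 = -25)
z(X) = -2 + X^(7/2) (z(X) = -2 + (X*√X)*X² = -2 + X^(3/2)*X² = -2 + X^(7/2))
(z(d) - 33)*D(G, -5) = ((-2 + (-25)^(7/2)) - 33)*(-3 - 5 + 5) = ((-2 - 78125*I) - 33)*(-3) = (-35 - 78125*I)*(-3) = 105 + 234375*I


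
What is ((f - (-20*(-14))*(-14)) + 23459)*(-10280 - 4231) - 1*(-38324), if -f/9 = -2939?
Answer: -781088806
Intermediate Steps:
f = 26451 (f = -9*(-2939) = 26451)
((f - (-20*(-14))*(-14)) + 23459)*(-10280 - 4231) - 1*(-38324) = ((26451 - (-20*(-14))*(-14)) + 23459)*(-10280 - 4231) - 1*(-38324) = ((26451 - 280*(-14)) + 23459)*(-14511) + 38324 = ((26451 - 1*(-3920)) + 23459)*(-14511) + 38324 = ((26451 + 3920) + 23459)*(-14511) + 38324 = (30371 + 23459)*(-14511) + 38324 = 53830*(-14511) + 38324 = -781127130 + 38324 = -781088806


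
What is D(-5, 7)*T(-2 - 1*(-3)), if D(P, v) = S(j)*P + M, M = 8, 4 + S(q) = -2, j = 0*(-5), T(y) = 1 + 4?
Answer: 190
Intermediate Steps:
T(y) = 5
j = 0
S(q) = -6 (S(q) = -4 - 2 = -6)
D(P, v) = 8 - 6*P (D(P, v) = -6*P + 8 = 8 - 6*P)
D(-5, 7)*T(-2 - 1*(-3)) = (8 - 6*(-5))*5 = (8 + 30)*5 = 38*5 = 190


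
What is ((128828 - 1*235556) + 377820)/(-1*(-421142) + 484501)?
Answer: 90364/301881 ≈ 0.29934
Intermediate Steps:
((128828 - 1*235556) + 377820)/(-1*(-421142) + 484501) = ((128828 - 235556) + 377820)/(421142 + 484501) = (-106728 + 377820)/905643 = 271092*(1/905643) = 90364/301881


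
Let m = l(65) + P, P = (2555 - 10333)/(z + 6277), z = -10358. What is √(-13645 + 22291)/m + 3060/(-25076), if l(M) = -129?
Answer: -765/6269 - 4081*√8646/518671 ≈ -0.85364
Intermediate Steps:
P = 7778/4081 (P = (2555 - 10333)/(-10358 + 6277) = -7778/(-4081) = -7778*(-1/4081) = 7778/4081 ≈ 1.9059)
m = -518671/4081 (m = -129 + 7778/4081 = -518671/4081 ≈ -127.09)
√(-13645 + 22291)/m + 3060/(-25076) = √(-13645 + 22291)/(-518671/4081) + 3060/(-25076) = √8646*(-4081/518671) + 3060*(-1/25076) = -4081*√8646/518671 - 765/6269 = -765/6269 - 4081*√8646/518671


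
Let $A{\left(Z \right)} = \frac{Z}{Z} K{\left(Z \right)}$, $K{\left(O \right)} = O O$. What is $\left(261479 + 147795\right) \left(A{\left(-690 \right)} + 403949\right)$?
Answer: $360181174426$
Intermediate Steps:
$K{\left(O \right)} = O^{2}$
$A{\left(Z \right)} = Z^{2}$ ($A{\left(Z \right)} = \frac{Z}{Z} Z^{2} = 1 Z^{2} = Z^{2}$)
$\left(261479 + 147795\right) \left(A{\left(-690 \right)} + 403949\right) = \left(261479 + 147795\right) \left(\left(-690\right)^{2} + 403949\right) = 409274 \left(476100 + 403949\right) = 409274 \cdot 880049 = 360181174426$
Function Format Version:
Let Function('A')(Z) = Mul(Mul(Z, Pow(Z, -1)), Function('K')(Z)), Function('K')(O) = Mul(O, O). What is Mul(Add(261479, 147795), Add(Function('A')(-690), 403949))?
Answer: 360181174426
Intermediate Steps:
Function('K')(O) = Pow(O, 2)
Function('A')(Z) = Pow(Z, 2) (Function('A')(Z) = Mul(Mul(Z, Pow(Z, -1)), Pow(Z, 2)) = Mul(1, Pow(Z, 2)) = Pow(Z, 2))
Mul(Add(261479, 147795), Add(Function('A')(-690), 403949)) = Mul(Add(261479, 147795), Add(Pow(-690, 2), 403949)) = Mul(409274, Add(476100, 403949)) = Mul(409274, 880049) = 360181174426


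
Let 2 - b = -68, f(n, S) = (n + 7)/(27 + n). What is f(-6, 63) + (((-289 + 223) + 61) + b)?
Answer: 1366/21 ≈ 65.048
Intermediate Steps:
f(n, S) = (7 + n)/(27 + n)
b = 70 (b = 2 - 1*(-68) = 2 + 68 = 70)
f(-6, 63) + (((-289 + 223) + 61) + b) = (7 - 6)/(27 - 6) + (((-289 + 223) + 61) + 70) = 1/21 + ((-66 + 61) + 70) = (1/21)*1 + (-5 + 70) = 1/21 + 65 = 1366/21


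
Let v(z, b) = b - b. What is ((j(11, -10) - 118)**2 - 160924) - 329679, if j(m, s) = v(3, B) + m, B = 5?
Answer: -479154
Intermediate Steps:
v(z, b) = 0
j(m, s) = m (j(m, s) = 0 + m = m)
((j(11, -10) - 118)**2 - 160924) - 329679 = ((11 - 118)**2 - 160924) - 329679 = ((-107)**2 - 160924) - 329679 = (11449 - 160924) - 329679 = -149475 - 329679 = -479154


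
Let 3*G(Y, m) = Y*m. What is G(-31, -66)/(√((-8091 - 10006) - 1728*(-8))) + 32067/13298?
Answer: 32067/13298 - 682*I*√4273/4273 ≈ 2.4114 - 10.433*I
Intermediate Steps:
G(Y, m) = Y*m/3 (G(Y, m) = (Y*m)/3 = Y*m/3)
G(-31, -66)/(√((-8091 - 10006) - 1728*(-8))) + 32067/13298 = ((⅓)*(-31)*(-66))/(√((-8091 - 10006) - 1728*(-8))) + 32067/13298 = 682/(√(-18097 + 13824)) + 32067*(1/13298) = 682/(√(-4273)) + 32067/13298 = 682/((I*√4273)) + 32067/13298 = 682*(-I*√4273/4273) + 32067/13298 = -682*I*√4273/4273 + 32067/13298 = 32067/13298 - 682*I*√4273/4273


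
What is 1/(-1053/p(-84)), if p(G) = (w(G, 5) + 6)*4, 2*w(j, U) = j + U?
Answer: 134/1053 ≈ 0.12726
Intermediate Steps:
w(j, U) = U/2 + j/2 (w(j, U) = (j + U)/2 = (U + j)/2 = U/2 + j/2)
p(G) = 34 + 2*G (p(G) = (((½)*5 + G/2) + 6)*4 = ((5/2 + G/2) + 6)*4 = (17/2 + G/2)*4 = 34 + 2*G)
1/(-1053/p(-84)) = 1/(-1053/(34 + 2*(-84))) = 1/(-1053/(34 - 168)) = 1/(-1053/(-134)) = 1/(-1053*(-1/134)) = 1/(1053/134) = 134/1053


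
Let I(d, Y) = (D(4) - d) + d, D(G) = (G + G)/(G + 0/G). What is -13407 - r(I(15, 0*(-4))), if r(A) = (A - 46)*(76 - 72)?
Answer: -13231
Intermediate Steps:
D(G) = 2 (D(G) = (2*G)/(G + 0) = (2*G)/G = 2)
I(d, Y) = 2 (I(d, Y) = (2 - d) + d = 2)
r(A) = -184 + 4*A (r(A) = (-46 + A)*4 = -184 + 4*A)
-13407 - r(I(15, 0*(-4))) = -13407 - (-184 + 4*2) = -13407 - (-184 + 8) = -13407 - 1*(-176) = -13407 + 176 = -13231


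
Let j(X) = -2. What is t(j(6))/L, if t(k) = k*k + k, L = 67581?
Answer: 2/67581 ≈ 2.9594e-5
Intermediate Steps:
t(k) = k + k**2 (t(k) = k**2 + k = k + k**2)
t(j(6))/L = -2*(1 - 2)/67581 = -2*(-1)*(1/67581) = 2*(1/67581) = 2/67581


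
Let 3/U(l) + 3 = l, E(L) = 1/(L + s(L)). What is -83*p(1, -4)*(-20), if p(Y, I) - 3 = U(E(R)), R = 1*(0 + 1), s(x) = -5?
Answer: 44820/13 ≈ 3447.7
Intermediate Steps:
R = 1 (R = 1*1 = 1)
E(L) = 1/(-5 + L) (E(L) = 1/(L - 5) = 1/(-5 + L))
U(l) = 3/(-3 + l)
p(Y, I) = 27/13 (p(Y, I) = 3 + 3/(-3 + 1/(-5 + 1)) = 3 + 3/(-3 + 1/(-4)) = 3 + 3/(-3 - ¼) = 3 + 3/(-13/4) = 3 + 3*(-4/13) = 3 - 12/13 = 27/13)
-83*p(1, -4)*(-20) = -2241*(-20)/13 = -83*(-540/13) = 44820/13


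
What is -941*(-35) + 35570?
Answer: 68505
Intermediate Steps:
-941*(-35) + 35570 = 32935 + 35570 = 68505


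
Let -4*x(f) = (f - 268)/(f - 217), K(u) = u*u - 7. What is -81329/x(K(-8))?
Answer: 52050560/211 ≈ 2.4669e+5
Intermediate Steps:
K(u) = -7 + u² (K(u) = u² - 7 = -7 + u²)
x(f) = -(-268 + f)/(4*(-217 + f)) (x(f) = -(f - 268)/(4*(f - 217)) = -(-268 + f)/(4*(-217 + f)))
-81329/x(K(-8)) = -81329*4*(-217 + (-7 + (-8)²))/(268 - (-7 + (-8)²)) = -81329*4*(-217 + (-7 + 64))/(268 - (-7 + 64)) = -81329*4*(-217 + 57)/(268 - 1*57) = -81329*(-640/(268 - 57)) = -81329/((¼)*(-1/160)*211) = -81329/(-211/640) = -81329*(-640/211) = 52050560/211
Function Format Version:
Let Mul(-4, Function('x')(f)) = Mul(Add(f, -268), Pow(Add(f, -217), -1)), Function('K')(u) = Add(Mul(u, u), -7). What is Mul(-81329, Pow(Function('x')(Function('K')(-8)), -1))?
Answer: Rational(52050560, 211) ≈ 2.4669e+5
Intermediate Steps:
Function('K')(u) = Add(-7, Pow(u, 2)) (Function('K')(u) = Add(Pow(u, 2), -7) = Add(-7, Pow(u, 2)))
Function('x')(f) = Mul(Rational(-1, 4), Pow(Add(-217, f), -1), Add(-268, f)) (Function('x')(f) = Mul(Rational(-1, 4), Mul(Add(f, -268), Pow(Add(f, -217), -1))) = Mul(Rational(-1, 4), Mul(Add(-268, f), Pow(Add(-217, f), -1))) = Mul(Rational(-1, 4), Mul(Pow(Add(-217, f), -1), Add(-268, f))) = Mul(Rational(-1, 4), Pow(Add(-217, f), -1), Add(-268, f)))
Mul(-81329, Pow(Function('x')(Function('K')(-8)), -1)) = Mul(-81329, Pow(Mul(Rational(1, 4), Pow(Add(-217, Add(-7, Pow(-8, 2))), -1), Add(268, Mul(-1, Add(-7, Pow(-8, 2))))), -1)) = Mul(-81329, Pow(Mul(Rational(1, 4), Pow(Add(-217, Add(-7, 64)), -1), Add(268, Mul(-1, Add(-7, 64)))), -1)) = Mul(-81329, Pow(Mul(Rational(1, 4), Pow(Add(-217, 57), -1), Add(268, Mul(-1, 57))), -1)) = Mul(-81329, Pow(Mul(Rational(1, 4), Pow(-160, -1), Add(268, -57)), -1)) = Mul(-81329, Pow(Mul(Rational(1, 4), Rational(-1, 160), 211), -1)) = Mul(-81329, Pow(Rational(-211, 640), -1)) = Mul(-81329, Rational(-640, 211)) = Rational(52050560, 211)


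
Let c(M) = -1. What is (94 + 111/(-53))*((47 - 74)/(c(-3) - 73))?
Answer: 131517/3922 ≈ 33.533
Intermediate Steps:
(94 + 111/(-53))*((47 - 74)/(c(-3) - 73)) = (94 + 111/(-53))*((47 - 74)/(-1 - 73)) = (94 + 111*(-1/53))*(-27/(-74)) = (94 - 111/53)*(-27*(-1/74)) = (4871/53)*(27/74) = 131517/3922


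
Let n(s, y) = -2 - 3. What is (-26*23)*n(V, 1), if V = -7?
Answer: 2990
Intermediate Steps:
n(s, y) = -5
(-26*23)*n(V, 1) = -26*23*(-5) = -598*(-5) = 2990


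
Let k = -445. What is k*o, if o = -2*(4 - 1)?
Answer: 2670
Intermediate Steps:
o = -6 (o = -2*3 = -6)
k*o = -445*(-6) = 2670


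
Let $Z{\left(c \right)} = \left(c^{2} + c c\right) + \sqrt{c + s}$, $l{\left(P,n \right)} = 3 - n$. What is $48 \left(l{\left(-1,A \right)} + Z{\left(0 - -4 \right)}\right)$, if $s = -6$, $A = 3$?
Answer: $1536 + 48 i \sqrt{2} \approx 1536.0 + 67.882 i$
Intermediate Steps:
$Z{\left(c \right)} = \sqrt{-6 + c} + 2 c^{2}$ ($Z{\left(c \right)} = \left(c^{2} + c c\right) + \sqrt{c - 6} = \left(c^{2} + c^{2}\right) + \sqrt{-6 + c} = 2 c^{2} + \sqrt{-6 + c} = \sqrt{-6 + c} + 2 c^{2}$)
$48 \left(l{\left(-1,A \right)} + Z{\left(0 - -4 \right)}\right) = 48 \left(\left(3 - 3\right) + \left(\sqrt{-6 + \left(0 - -4\right)} + 2 \left(0 - -4\right)^{2}\right)\right) = 48 \left(\left(3 - 3\right) + \left(\sqrt{-6 + \left(0 + 4\right)} + 2 \left(0 + 4\right)^{2}\right)\right) = 48 \left(0 + \left(\sqrt{-6 + 4} + 2 \cdot 4^{2}\right)\right) = 48 \left(0 + \left(\sqrt{-2} + 2 \cdot 16\right)\right) = 48 \left(0 + \left(i \sqrt{2} + 32\right)\right) = 48 \left(0 + \left(32 + i \sqrt{2}\right)\right) = 48 \left(32 + i \sqrt{2}\right) = 1536 + 48 i \sqrt{2}$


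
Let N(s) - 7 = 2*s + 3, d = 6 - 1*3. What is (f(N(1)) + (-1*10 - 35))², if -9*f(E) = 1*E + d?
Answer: 19600/9 ≈ 2177.8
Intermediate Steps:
d = 3 (d = 6 - 3 = 3)
N(s) = 10 + 2*s (N(s) = 7 + (2*s + 3) = 7 + (3 + 2*s) = 10 + 2*s)
f(E) = -⅓ - E/9 (f(E) = -(1*E + 3)/9 = -(E + 3)/9 = -(3 + E)/9 = -⅓ - E/9)
(f(N(1)) + (-1*10 - 35))² = ((-⅓ - (10 + 2*1)/9) + (-1*10 - 35))² = ((-⅓ - (10 + 2)/9) + (-10 - 35))² = ((-⅓ - ⅑*12) - 45)² = ((-⅓ - 4/3) - 45)² = (-5/3 - 45)² = (-140/3)² = 19600/9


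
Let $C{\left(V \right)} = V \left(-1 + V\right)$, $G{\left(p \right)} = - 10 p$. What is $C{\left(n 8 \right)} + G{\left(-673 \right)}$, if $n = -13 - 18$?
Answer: $68482$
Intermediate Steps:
$n = -31$
$C{\left(n 8 \right)} + G{\left(-673 \right)} = \left(-31\right) 8 \left(-1 - 248\right) - -6730 = - 248 \left(-1 - 248\right) + 6730 = \left(-248\right) \left(-249\right) + 6730 = 61752 + 6730 = 68482$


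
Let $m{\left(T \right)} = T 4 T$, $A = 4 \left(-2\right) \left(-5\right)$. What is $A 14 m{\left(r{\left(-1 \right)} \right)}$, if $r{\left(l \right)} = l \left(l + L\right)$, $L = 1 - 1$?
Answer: $2240$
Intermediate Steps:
$L = 0$ ($L = 1 - 1 = 0$)
$r{\left(l \right)} = l^{2}$ ($r{\left(l \right)} = l \left(l + 0\right) = l l = l^{2}$)
$A = 40$ ($A = \left(-8\right) \left(-5\right) = 40$)
$m{\left(T \right)} = 4 T^{2}$ ($m{\left(T \right)} = 4 T T = 4 T^{2}$)
$A 14 m{\left(r{\left(-1 \right)} \right)} = 40 \cdot 14 \cdot 4 \left(\left(-1\right)^{2}\right)^{2} = 560 \cdot 4 \cdot 1^{2} = 560 \cdot 4 \cdot 1 = 560 \cdot 4 = 2240$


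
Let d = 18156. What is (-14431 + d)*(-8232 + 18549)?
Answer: 38430825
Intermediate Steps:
(-14431 + d)*(-8232 + 18549) = (-14431 + 18156)*(-8232 + 18549) = 3725*10317 = 38430825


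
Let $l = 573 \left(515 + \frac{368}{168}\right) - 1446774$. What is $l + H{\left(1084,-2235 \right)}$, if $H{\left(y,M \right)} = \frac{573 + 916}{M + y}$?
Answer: $- \frac{9268975440}{8057} \approx -1.1504 \cdot 10^{6}$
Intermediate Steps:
$H{\left(y,M \right)} = \frac{1489}{M + y}$
$l = - \frac{8052967}{7}$ ($l = 573 \left(515 + 368 \cdot \frac{1}{168}\right) - 1446774 = 573 \left(515 + \frac{46}{21}\right) - 1446774 = 573 \cdot \frac{10861}{21} - 1446774 = \frac{2074451}{7} - 1446774 = - \frac{8052967}{7} \approx -1.1504 \cdot 10^{6}$)
$l + H{\left(1084,-2235 \right)} = - \frac{8052967}{7} + \frac{1489}{-2235 + 1084} = - \frac{8052967}{7} + \frac{1489}{-1151} = - \frac{8052967}{7} + 1489 \left(- \frac{1}{1151}\right) = - \frac{8052967}{7} - \frac{1489}{1151} = - \frac{9268975440}{8057}$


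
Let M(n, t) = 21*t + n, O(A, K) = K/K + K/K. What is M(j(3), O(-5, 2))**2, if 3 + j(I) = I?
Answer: 1764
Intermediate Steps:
O(A, K) = 2 (O(A, K) = 1 + 1 = 2)
j(I) = -3 + I
M(n, t) = n + 21*t
M(j(3), O(-5, 2))**2 = ((-3 + 3) + 21*2)**2 = (0 + 42)**2 = 42**2 = 1764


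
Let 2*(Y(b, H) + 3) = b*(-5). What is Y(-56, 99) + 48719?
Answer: 48856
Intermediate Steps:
Y(b, H) = -3 - 5*b/2 (Y(b, H) = -3 + (b*(-5))/2 = -3 + (-5*b)/2 = -3 - 5*b/2)
Y(-56, 99) + 48719 = (-3 - 5/2*(-56)) + 48719 = (-3 + 140) + 48719 = 137 + 48719 = 48856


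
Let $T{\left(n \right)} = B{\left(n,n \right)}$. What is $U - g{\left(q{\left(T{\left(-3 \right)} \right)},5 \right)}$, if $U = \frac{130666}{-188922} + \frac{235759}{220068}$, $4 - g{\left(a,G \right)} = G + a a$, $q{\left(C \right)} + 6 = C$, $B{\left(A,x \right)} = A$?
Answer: $\frac{570831827597}{6929281116} \approx 82.38$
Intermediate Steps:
$T{\left(n \right)} = n$
$q{\left(C \right)} = -6 + C$
$g{\left(a,G \right)} = 4 - G - a^{2}$ ($g{\left(a,G \right)} = 4 - \left(G + a a\right) = 4 - \left(G + a^{2}\right) = 4 - G - a^{2}$)
$U = \frac{2630776085}{6929281116}$ ($U = 130666 \left(- \frac{1}{188922}\right) + 235759 \cdot \frac{1}{220068} = - \frac{65333}{94461} + \frac{235759}{220068} = \frac{2630776085}{6929281116} \approx 0.37966$)
$U - g{\left(q{\left(T{\left(-3 \right)} \right)},5 \right)} = \frac{2630776085}{6929281116} - \left(4 - 5 - \left(-6 - 3\right)^{2}\right) = \frac{2630776085}{6929281116} - \left(4 - 5 - \left(-9\right)^{2}\right) = \frac{2630776085}{6929281116} - \left(4 - 5 - 81\right) = \frac{2630776085}{6929281116} - -82 = \frac{2630776085}{6929281116} + 82 = \frac{570831827597}{6929281116}$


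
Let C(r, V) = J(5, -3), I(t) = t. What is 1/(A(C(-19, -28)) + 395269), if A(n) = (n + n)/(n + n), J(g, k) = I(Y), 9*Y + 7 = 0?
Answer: 1/395270 ≈ 2.5299e-6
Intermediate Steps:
Y = -7/9 (Y = -7/9 + (⅑)*0 = -7/9 + 0 = -7/9 ≈ -0.77778)
J(g, k) = -7/9
C(r, V) = -7/9
A(n) = 1 (A(n) = (2*n)/((2*n)) = (2*n)*(1/(2*n)) = 1)
1/(A(C(-19, -28)) + 395269) = 1/(1 + 395269) = 1/395270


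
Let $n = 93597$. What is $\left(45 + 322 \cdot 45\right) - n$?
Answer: $-79062$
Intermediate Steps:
$\left(45 + 322 \cdot 45\right) - n = \left(45 + 322 \cdot 45\right) - 93597 = \left(45 + 14490\right) - 93597 = 14535 - 93597 = -79062$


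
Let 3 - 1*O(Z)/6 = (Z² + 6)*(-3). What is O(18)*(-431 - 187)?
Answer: -3682044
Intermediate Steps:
O(Z) = 126 + 18*Z² (O(Z) = 18 - 6*(Z² + 6)*(-3) = 18 - 6*(6 + Z²)*(-3) = 18 - 6*(-18 - 3*Z²) = 18 + (108 + 18*Z²) = 126 + 18*Z²)
O(18)*(-431 - 187) = (126 + 18*18²)*(-431 - 187) = (126 + 18*324)*(-618) = (126 + 5832)*(-618) = 5958*(-618) = -3682044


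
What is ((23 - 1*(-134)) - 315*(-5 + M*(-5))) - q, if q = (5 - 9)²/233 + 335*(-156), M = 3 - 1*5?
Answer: 11846170/233 ≈ 50842.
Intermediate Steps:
M = -2 (M = 3 - 5 = -2)
q = -12176564/233 (q = (-4)²*(1/233) - 52260 = 16*(1/233) - 52260 = 16/233 - 52260 = -12176564/233 ≈ -52260.)
((23 - 1*(-134)) - 315*(-5 + M*(-5))) - q = ((23 - 1*(-134)) - 315*(-5 - 2*(-5))) - 1*(-12176564/233) = ((23 + 134) - 315*(-5 + 10)) + 12176564/233 = (157 - 315*5) + 12176564/233 = (157 - 1575) + 12176564/233 = -1418 + 12176564/233 = 11846170/233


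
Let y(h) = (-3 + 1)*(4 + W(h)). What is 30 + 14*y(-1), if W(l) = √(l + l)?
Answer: -82 - 28*I*√2 ≈ -82.0 - 39.598*I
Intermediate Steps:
W(l) = √2*√l (W(l) = √(2*l) = √2*√l)
y(h) = -8 - 2*√2*√h (y(h) = (-3 + 1)*(4 + √2*√h) = -2*(4 + √2*√h) = -8 - 2*√2*√h)
30 + 14*y(-1) = 30 + 14*(-8 - 2*√2*√(-1)) = 30 + 14*(-8 - 2*√2*I) = 30 + 14*(-8 - 2*I*√2) = 30 + (-112 - 28*I*√2) = -82 - 28*I*√2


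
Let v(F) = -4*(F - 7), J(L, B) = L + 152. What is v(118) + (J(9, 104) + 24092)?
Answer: 23809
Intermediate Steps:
J(L, B) = 152 + L
v(F) = 28 - 4*F (v(F) = -4*(-7 + F) = 28 - 4*F)
v(118) + (J(9, 104) + 24092) = (28 - 4*118) + ((152 + 9) + 24092) = (28 - 472) + (161 + 24092) = -444 + 24253 = 23809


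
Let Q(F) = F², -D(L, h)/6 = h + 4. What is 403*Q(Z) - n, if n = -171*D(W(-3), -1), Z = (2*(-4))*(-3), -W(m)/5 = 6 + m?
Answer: 229050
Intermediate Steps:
W(m) = -30 - 5*m (W(m) = -5*(6 + m) = -30 - 5*m)
D(L, h) = -24 - 6*h (D(L, h) = -6*(h + 4) = -6*(4 + h) = -24 - 6*h)
Z = 24 (Z = -8*(-3) = 24)
n = 3078 (n = -171*(-24 - 6*(-1)) = -171*(-24 + 6) = -171*(-18) = 3078)
403*Q(Z) - n = 403*24² - 1*3078 = 403*576 - 3078 = 232128 - 3078 = 229050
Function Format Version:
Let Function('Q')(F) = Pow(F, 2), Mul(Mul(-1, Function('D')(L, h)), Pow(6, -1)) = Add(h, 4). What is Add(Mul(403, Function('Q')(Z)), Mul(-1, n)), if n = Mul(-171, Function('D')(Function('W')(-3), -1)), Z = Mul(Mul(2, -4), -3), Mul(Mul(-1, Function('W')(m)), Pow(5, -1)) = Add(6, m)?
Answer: 229050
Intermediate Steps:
Function('W')(m) = Add(-30, Mul(-5, m)) (Function('W')(m) = Mul(-5, Add(6, m)) = Add(-30, Mul(-5, m)))
Function('D')(L, h) = Add(-24, Mul(-6, h)) (Function('D')(L, h) = Mul(-6, Add(h, 4)) = Mul(-6, Add(4, h)) = Add(-24, Mul(-6, h)))
Z = 24 (Z = Mul(-8, -3) = 24)
n = 3078 (n = Mul(-171, Add(-24, Mul(-6, -1))) = Mul(-171, Add(-24, 6)) = Mul(-171, -18) = 3078)
Add(Mul(403, Function('Q')(Z)), Mul(-1, n)) = Add(Mul(403, Pow(24, 2)), Mul(-1, 3078)) = Add(Mul(403, 576), -3078) = Add(232128, -3078) = 229050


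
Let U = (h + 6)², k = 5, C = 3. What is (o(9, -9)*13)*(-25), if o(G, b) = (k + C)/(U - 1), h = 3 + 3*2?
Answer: -325/28 ≈ -11.607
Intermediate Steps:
h = 9 (h = 3 + 6 = 9)
U = 225 (U = (9 + 6)² = 15² = 225)
o(G, b) = 1/28 (o(G, b) = (5 + 3)/(225 - 1) = 8/224 = 8*(1/224) = 1/28)
(o(9, -9)*13)*(-25) = ((1/28)*13)*(-25) = (13/28)*(-25) = -325/28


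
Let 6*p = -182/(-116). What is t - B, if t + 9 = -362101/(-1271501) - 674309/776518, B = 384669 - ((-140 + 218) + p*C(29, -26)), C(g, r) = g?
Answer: -2278352194148562677/5924060481108 ≈ -3.8459e+5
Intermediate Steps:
p = 91/348 (p = (-182/(-116))/6 = (-182*(-1/116))/6 = (⅙)*(91/58) = 91/348 ≈ 0.26149)
B = 4615001/12 (B = 384669 - ((-140 + 218) + (91/348)*29) = 384669 - (78 + 91/12) = 384669 - 1*1027/12 = 384669 - 1027/12 = 4615001/12 ≈ 3.8458e+5)
t = -9462297345153/987343413518 (t = -9 + (-362101/(-1271501) - 674309/776518) = -9 + (-362101*(-1/1271501) - 674309*1/776518) = -9 + (362101/1271501 - 674309/776518) = -9 - 576206623491/987343413518 = -9462297345153/987343413518 ≈ -9.5836)
t - B = -9462297345153/987343413518 - 1*4615001/12 = -9462297345153/987343413518 - 4615001/12 = -2278352194148562677/5924060481108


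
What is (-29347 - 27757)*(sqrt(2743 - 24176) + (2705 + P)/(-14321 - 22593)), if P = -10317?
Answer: -217337824/18457 - 57104*I*sqrt(21433) ≈ -11775.0 - 8.36e+6*I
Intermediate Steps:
(-29347 - 27757)*(sqrt(2743 - 24176) + (2705 + P)/(-14321 - 22593)) = (-29347 - 27757)*(sqrt(2743 - 24176) + (2705 - 10317)/(-14321 - 22593)) = -57104*(sqrt(-21433) - 7612/(-36914)) = -57104*(I*sqrt(21433) - 7612*(-1/36914)) = -57104*(I*sqrt(21433) + 3806/18457) = -57104*(3806/18457 + I*sqrt(21433)) = -217337824/18457 - 57104*I*sqrt(21433)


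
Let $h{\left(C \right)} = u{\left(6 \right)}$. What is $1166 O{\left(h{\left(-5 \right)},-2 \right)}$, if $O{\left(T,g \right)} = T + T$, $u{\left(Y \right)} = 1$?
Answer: $2332$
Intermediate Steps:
$h{\left(C \right)} = 1$
$O{\left(T,g \right)} = 2 T$
$1166 O{\left(h{\left(-5 \right)},-2 \right)} = 1166 \cdot 2 \cdot 1 = 1166 \cdot 2 = 2332$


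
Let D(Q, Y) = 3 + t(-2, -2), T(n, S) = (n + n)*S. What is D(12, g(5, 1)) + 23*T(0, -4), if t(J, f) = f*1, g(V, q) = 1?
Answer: 1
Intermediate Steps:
t(J, f) = f
T(n, S) = 2*S*n (T(n, S) = (2*n)*S = 2*S*n)
D(Q, Y) = 1 (D(Q, Y) = 3 - 2 = 1)
D(12, g(5, 1)) + 23*T(0, -4) = 1 + 23*(2*(-4)*0) = 1 + 23*0 = 1 + 0 = 1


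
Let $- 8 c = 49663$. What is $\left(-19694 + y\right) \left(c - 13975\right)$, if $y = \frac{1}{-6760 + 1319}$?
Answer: $\frac{17301576645465}{43528} \approx 3.9748 \cdot 10^{8}$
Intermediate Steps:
$c = - \frac{49663}{8}$ ($c = \left(- \frac{1}{8}\right) 49663 = - \frac{49663}{8} \approx -6207.9$)
$y = - \frac{1}{5441}$ ($y = \frac{1}{-5441} = - \frac{1}{5441} \approx -0.00018379$)
$\left(-19694 + y\right) \left(c - 13975\right) = \left(-19694 - \frac{1}{5441}\right) \left(- \frac{49663}{8} - 13975\right) = \left(- \frac{107155055}{5441}\right) \left(- \frac{161463}{8}\right) = \frac{17301576645465}{43528}$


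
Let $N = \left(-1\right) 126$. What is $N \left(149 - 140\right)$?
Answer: $-1134$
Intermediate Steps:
$N = -126$
$N \left(149 - 140\right) = - 126 \left(149 - 140\right) = \left(-126\right) 9 = -1134$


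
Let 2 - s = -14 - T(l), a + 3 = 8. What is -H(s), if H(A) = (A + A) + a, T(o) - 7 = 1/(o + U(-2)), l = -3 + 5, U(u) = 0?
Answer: -52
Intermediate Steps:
a = 5 (a = -3 + 8 = 5)
l = 2
T(o) = 7 + 1/o (T(o) = 7 + 1/(o + 0) = 7 + 1/o)
s = 47/2 (s = 2 - (-14 - (7 + 1/2)) = 2 - (-14 - (7 + ½)) = 2 - (-14 - 1*15/2) = 2 - (-14 - 15/2) = 2 - 1*(-43/2) = 2 + 43/2 = 47/2 ≈ 23.500)
H(A) = 5 + 2*A (H(A) = (A + A) + 5 = 2*A + 5 = 5 + 2*A)
-H(s) = -(5 + 2*(47/2)) = -(5 + 47) = -1*52 = -52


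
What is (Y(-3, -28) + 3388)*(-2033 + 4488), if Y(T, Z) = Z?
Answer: 8248800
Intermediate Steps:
(Y(-3, -28) + 3388)*(-2033 + 4488) = (-28 + 3388)*(-2033 + 4488) = 3360*2455 = 8248800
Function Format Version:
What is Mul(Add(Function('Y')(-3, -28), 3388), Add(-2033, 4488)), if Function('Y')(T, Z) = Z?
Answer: 8248800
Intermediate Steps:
Mul(Add(Function('Y')(-3, -28), 3388), Add(-2033, 4488)) = Mul(Add(-28, 3388), Add(-2033, 4488)) = Mul(3360, 2455) = 8248800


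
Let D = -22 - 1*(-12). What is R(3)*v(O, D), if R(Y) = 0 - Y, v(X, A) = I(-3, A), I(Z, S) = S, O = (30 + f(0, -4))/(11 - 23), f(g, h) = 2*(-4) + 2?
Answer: 30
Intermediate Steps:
D = -10 (D = -22 + 12 = -10)
f(g, h) = -6 (f(g, h) = -8 + 2 = -6)
O = -2 (O = (30 - 6)/(11 - 23) = 24/(-12) = 24*(-1/12) = -2)
v(X, A) = A
R(Y) = -Y
R(3)*v(O, D) = -1*3*(-10) = -3*(-10) = 30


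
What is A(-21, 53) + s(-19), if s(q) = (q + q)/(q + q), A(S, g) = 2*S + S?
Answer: -62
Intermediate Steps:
A(S, g) = 3*S
s(q) = 1 (s(q) = (2*q)/((2*q)) = (2*q)*(1/(2*q)) = 1)
A(-21, 53) + s(-19) = 3*(-21) + 1 = -63 + 1 = -62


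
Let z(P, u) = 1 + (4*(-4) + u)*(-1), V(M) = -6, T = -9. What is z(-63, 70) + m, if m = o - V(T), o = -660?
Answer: -707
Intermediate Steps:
z(P, u) = 17 - u (z(P, u) = 1 + (-16 + u)*(-1) = 1 + (16 - u) = 17 - u)
m = -654 (m = -660 - 1*(-6) = -660 + 6 = -654)
z(-63, 70) + m = (17 - 1*70) - 654 = (17 - 70) - 654 = -53 - 654 = -707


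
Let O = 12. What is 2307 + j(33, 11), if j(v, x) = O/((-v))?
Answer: 25373/11 ≈ 2306.6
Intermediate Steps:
j(v, x) = -12/v (j(v, x) = 12/((-v)) = 12*(-1/v) = -12/v)
2307 + j(33, 11) = 2307 - 12/33 = 2307 - 12*1/33 = 2307 - 4/11 = 25373/11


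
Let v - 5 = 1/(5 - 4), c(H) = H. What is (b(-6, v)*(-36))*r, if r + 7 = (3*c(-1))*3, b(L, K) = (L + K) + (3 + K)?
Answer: 5184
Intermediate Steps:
v = 6 (v = 5 + 1/(5 - 4) = 5 + 1/1 = 5 + 1 = 6)
b(L, K) = 3 + L + 2*K (b(L, K) = (K + L) + (3 + K) = 3 + L + 2*K)
r = -16 (r = -7 + (3*(-1))*3 = -7 - 3*3 = -7 - 9 = -16)
(b(-6, v)*(-36))*r = ((3 - 6 + 2*6)*(-36))*(-16) = ((3 - 6 + 12)*(-36))*(-16) = (9*(-36))*(-16) = -324*(-16) = 5184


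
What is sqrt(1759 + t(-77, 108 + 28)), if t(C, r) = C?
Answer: 29*sqrt(2) ≈ 41.012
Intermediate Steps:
sqrt(1759 + t(-77, 108 + 28)) = sqrt(1759 - 77) = sqrt(1682) = 29*sqrt(2)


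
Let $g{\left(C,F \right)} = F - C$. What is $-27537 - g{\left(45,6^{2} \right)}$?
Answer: $-27528$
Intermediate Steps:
$-27537 - g{\left(45,6^{2} \right)} = -27537 - \left(6^{2} - 45\right) = -27537 - \left(36 - 45\right) = -27537 - -9 = -27537 + 9 = -27528$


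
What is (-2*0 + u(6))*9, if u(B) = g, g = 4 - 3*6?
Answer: -126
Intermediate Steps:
g = -14 (g = 4 - 18 = -14)
u(B) = -14
(-2*0 + u(6))*9 = (-2*0 - 14)*9 = (0 - 14)*9 = -14*9 = -126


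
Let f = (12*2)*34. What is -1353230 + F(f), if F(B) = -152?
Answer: -1353382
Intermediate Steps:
f = 816 (f = 24*34 = 816)
-1353230 + F(f) = -1353230 - 152 = -1353382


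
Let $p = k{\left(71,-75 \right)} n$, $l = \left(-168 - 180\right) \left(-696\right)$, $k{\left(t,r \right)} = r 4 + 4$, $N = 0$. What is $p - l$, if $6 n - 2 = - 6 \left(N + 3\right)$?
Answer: $- \frac{724256}{3} \approx -2.4142 \cdot 10^{5}$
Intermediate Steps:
$k{\left(t,r \right)} = 4 + 4 r$ ($k{\left(t,r \right)} = 4 r + 4 = 4 + 4 r$)
$n = - \frac{8}{3}$ ($n = \frac{1}{3} + \frac{\left(-6\right) \left(0 + 3\right)}{6} = \frac{1}{3} + \frac{\left(-6\right) 3}{6} = \frac{1}{3} + \frac{1}{6} \left(-18\right) = \frac{1}{3} - 3 = - \frac{8}{3} \approx -2.6667$)
$l = 242208$ ($l = \left(-348\right) \left(-696\right) = 242208$)
$p = \frac{2368}{3}$ ($p = \left(4 + 4 \left(-75\right)\right) \left(- \frac{8}{3}\right) = \left(4 - 300\right) \left(- \frac{8}{3}\right) = \left(-296\right) \left(- \frac{8}{3}\right) = \frac{2368}{3} \approx 789.33$)
$p - l = \frac{2368}{3} - 242208 = - \frac{724256}{3}$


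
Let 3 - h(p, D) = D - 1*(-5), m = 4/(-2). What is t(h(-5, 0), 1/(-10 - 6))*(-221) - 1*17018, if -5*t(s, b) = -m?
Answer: -84648/5 ≈ -16930.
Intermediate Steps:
m = -2 (m = 4*(-1/2) = -2)
h(p, D) = -2 - D (h(p, D) = 3 - (D - 1*(-5)) = 3 - (D + 5) = 3 - (5 + D) = 3 + (-5 - D) = -2 - D)
t(s, b) = -2/5 (t(s, b) = -(-1)*(-2)/5 = -1/5*2 = -2/5)
t(h(-5, 0), 1/(-10 - 6))*(-221) - 1*17018 = -2/5*(-221) - 1*17018 = 442/5 - 17018 = -84648/5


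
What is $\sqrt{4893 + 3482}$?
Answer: $5 \sqrt{335} \approx 91.515$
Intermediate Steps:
$\sqrt{4893 + 3482} = \sqrt{8375} = 5 \sqrt{335}$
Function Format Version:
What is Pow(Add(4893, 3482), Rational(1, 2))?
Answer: Mul(5, Pow(335, Rational(1, 2))) ≈ 91.515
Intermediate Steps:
Pow(Add(4893, 3482), Rational(1, 2)) = Pow(8375, Rational(1, 2)) = Mul(5, Pow(335, Rational(1, 2)))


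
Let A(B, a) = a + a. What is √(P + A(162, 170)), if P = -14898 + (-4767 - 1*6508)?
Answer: I*√25833 ≈ 160.73*I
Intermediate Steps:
A(B, a) = 2*a
P = -26173 (P = -14898 + (-4767 - 6508) = -14898 - 11275 = -26173)
√(P + A(162, 170)) = √(-26173 + 2*170) = √(-26173 + 340) = √(-25833) = I*√25833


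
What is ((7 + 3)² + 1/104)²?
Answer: 108180801/10816 ≈ 10002.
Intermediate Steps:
((7 + 3)² + 1/104)² = (10² + 1/104)² = (100 + 1/104)² = (10401/104)² = 108180801/10816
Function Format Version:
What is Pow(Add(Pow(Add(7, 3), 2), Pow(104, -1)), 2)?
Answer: Rational(108180801, 10816) ≈ 10002.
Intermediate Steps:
Pow(Add(Pow(Add(7, 3), 2), Pow(104, -1)), 2) = Pow(Add(Pow(10, 2), Rational(1, 104)), 2) = Pow(Add(100, Rational(1, 104)), 2) = Pow(Rational(10401, 104), 2) = Rational(108180801, 10816)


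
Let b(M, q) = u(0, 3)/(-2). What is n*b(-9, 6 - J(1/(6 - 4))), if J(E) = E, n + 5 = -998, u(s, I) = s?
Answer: 0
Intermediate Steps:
n = -1003 (n = -5 - 998 = -1003)
b(M, q) = 0 (b(M, q) = 0/(-2) = 0*(-½) = 0)
n*b(-9, 6 - J(1/(6 - 4))) = -1003*0 = 0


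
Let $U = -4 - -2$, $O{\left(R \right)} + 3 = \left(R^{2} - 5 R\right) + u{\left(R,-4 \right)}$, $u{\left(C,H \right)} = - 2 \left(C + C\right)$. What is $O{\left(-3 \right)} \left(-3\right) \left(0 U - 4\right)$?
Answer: $396$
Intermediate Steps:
$u{\left(C,H \right)} = - 4 C$ ($u{\left(C,H \right)} = - 2 \cdot 2 C = - 4 C$)
$O{\left(R \right)} = -3 + R^{2} - 9 R$ ($O{\left(R \right)} = -3 - \left(- R^{2} + 9 R\right) = -3 + \left(R^{2} - 9 R\right) = -3 + R^{2} - 9 R$)
$U = -2$ ($U = -4 + 2 = -2$)
$O{\left(-3 \right)} \left(-3\right) \left(0 U - 4\right) = \left(-3 + \left(-3\right)^{2} - -27\right) \left(-3\right) \left(0 \left(-2\right) - 4\right) = \left(-3 + 9 + 27\right) \left(-3\right) \left(0 - 4\right) = 33 \left(-3\right) \left(-4\right) = \left(-99\right) \left(-4\right) = 396$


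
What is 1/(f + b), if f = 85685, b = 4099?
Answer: 1/89784 ≈ 1.1138e-5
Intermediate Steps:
1/(f + b) = 1/(85685 + 4099) = 1/89784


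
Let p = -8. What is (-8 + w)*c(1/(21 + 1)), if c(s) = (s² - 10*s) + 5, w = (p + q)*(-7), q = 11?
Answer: -63829/484 ≈ -131.88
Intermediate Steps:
w = -21 (w = (-8 + 11)*(-7) = 3*(-7) = -21)
c(s) = 5 + s² - 10*s
(-8 + w)*c(1/(21 + 1)) = (-8 - 21)*(5 + (1/(21 + 1))² - 10/(21 + 1)) = -29*(5 + (1/22)² - 10/22) = -29*(5 + (1/22)² - 10*1/22) = -29*(5 + 1/484 - 5/11) = -29*2201/484 = -63829/484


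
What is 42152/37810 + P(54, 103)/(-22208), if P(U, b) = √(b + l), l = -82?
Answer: 21076/18905 - √21/22208 ≈ 1.1146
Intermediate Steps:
P(U, b) = √(-82 + b) (P(U, b) = √(b - 82) = √(-82 + b))
42152/37810 + P(54, 103)/(-22208) = 42152/37810 + √(-82 + 103)/(-22208) = 42152*(1/37810) + √21*(-1/22208) = 21076/18905 - √21/22208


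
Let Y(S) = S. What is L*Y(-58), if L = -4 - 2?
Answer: 348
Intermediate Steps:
L = -6
L*Y(-58) = -6*(-58) = 348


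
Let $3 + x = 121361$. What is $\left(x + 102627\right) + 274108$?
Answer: $498093$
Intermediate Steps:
$x = 121358$ ($x = -3 + 121361 = 121358$)
$\left(x + 102627\right) + 274108 = \left(121358 + 102627\right) + 274108 = 223985 + 274108 = 498093$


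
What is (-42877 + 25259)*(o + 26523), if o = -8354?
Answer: -320101442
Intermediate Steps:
(-42877 + 25259)*(o + 26523) = (-42877 + 25259)*(-8354 + 26523) = -17618*18169 = -320101442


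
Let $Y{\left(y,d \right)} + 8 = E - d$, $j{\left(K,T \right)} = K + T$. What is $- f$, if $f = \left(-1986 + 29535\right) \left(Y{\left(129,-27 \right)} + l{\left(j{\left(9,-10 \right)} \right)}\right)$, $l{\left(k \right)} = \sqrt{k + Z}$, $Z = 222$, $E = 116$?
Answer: $-3719115 - 27549 \sqrt{221} \approx -4.1287 \cdot 10^{6}$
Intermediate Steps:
$l{\left(k \right)} = \sqrt{222 + k}$ ($l{\left(k \right)} = \sqrt{k + 222} = \sqrt{222 + k}$)
$Y{\left(y,d \right)} = 108 - d$ ($Y{\left(y,d \right)} = -8 - \left(-116 + d\right) = 108 - d$)
$f = 3719115 + 27549 \sqrt{221}$ ($f = \left(-1986 + 29535\right) \left(\left(108 - -27\right) + \sqrt{222 + \left(9 - 10\right)}\right) = 27549 \left(\left(108 + 27\right) + \sqrt{222 - 1}\right) = 27549 \left(135 + \sqrt{221}\right) = 3719115 + 27549 \sqrt{221} \approx 4.1287 \cdot 10^{6}$)
$- f = - (3719115 + 27549 \sqrt{221}) = -3719115 - 27549 \sqrt{221}$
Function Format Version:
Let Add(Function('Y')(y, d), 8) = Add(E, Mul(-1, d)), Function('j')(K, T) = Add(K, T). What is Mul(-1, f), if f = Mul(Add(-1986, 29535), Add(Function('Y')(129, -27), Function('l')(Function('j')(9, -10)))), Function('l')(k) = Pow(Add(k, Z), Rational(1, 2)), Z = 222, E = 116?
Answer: Add(-3719115, Mul(-27549, Pow(221, Rational(1, 2)))) ≈ -4.1287e+6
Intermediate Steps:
Function('l')(k) = Pow(Add(222, k), Rational(1, 2)) (Function('l')(k) = Pow(Add(k, 222), Rational(1, 2)) = Pow(Add(222, k), Rational(1, 2)))
Function('Y')(y, d) = Add(108, Mul(-1, d)) (Function('Y')(y, d) = Add(-8, Add(116, Mul(-1, d))) = Add(108, Mul(-1, d)))
f = Add(3719115, Mul(27549, Pow(221, Rational(1, 2)))) (f = Mul(Add(-1986, 29535), Add(Add(108, Mul(-1, -27)), Pow(Add(222, Add(9, -10)), Rational(1, 2)))) = Mul(27549, Add(Add(108, 27), Pow(Add(222, -1), Rational(1, 2)))) = Mul(27549, Add(135, Pow(221, Rational(1, 2)))) = Add(3719115, Mul(27549, Pow(221, Rational(1, 2)))) ≈ 4.1287e+6)
Mul(-1, f) = Mul(-1, Add(3719115, Mul(27549, Pow(221, Rational(1, 2))))) = Add(-3719115, Mul(-27549, Pow(221, Rational(1, 2))))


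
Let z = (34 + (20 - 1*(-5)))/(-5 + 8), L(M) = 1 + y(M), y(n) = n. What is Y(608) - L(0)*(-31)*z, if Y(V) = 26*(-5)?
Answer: 1439/3 ≈ 479.67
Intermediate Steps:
Y(V) = -130
L(M) = 1 + M
z = 59/3 (z = (34 + (20 + 5))/3 = (34 + 25)*(⅓) = 59*(⅓) = 59/3 ≈ 19.667)
Y(608) - L(0)*(-31)*z = -130 - (1 + 0)*(-31)*59/3 = -130 - 1*(-31)*59/3 = -130 - (-31)*59/3 = -130 - 1*(-1829/3) = -130 + 1829/3 = 1439/3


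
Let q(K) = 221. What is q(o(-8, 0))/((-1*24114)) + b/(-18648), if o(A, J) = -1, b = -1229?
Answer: 4252483/74946312 ≈ 0.056740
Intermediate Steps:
q(o(-8, 0))/((-1*24114)) + b/(-18648) = 221/((-1*24114)) - 1229/(-18648) = 221/(-24114) - 1229*(-1/18648) = 221*(-1/24114) + 1229/18648 = -221/24114 + 1229/18648 = 4252483/74946312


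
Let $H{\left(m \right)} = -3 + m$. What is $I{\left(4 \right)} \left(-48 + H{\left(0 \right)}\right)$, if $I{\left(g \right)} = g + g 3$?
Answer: $-816$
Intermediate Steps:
$I{\left(g \right)} = 4 g$ ($I{\left(g \right)} = g + 3 g = 4 g$)
$I{\left(4 \right)} \left(-48 + H{\left(0 \right)}\right) = 4 \cdot 4 \left(-48 + \left(-3 + 0\right)\right) = 16 \left(-48 - 3\right) = 16 \left(-51\right) = -816$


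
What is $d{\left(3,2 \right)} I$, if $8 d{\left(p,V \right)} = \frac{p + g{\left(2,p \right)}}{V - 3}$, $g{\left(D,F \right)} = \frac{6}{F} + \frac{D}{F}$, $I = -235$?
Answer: $\frac{3995}{24} \approx 166.46$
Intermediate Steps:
$d{\left(p,V \right)} = \frac{p + \frac{8}{p}}{8 \left(-3 + V\right)}$ ($d{\left(p,V \right)} = \frac{\left(p + \frac{6 + 2}{p}\right) \frac{1}{V - 3}}{8} = \frac{\left(p + \frac{1}{p} 8\right) \frac{1}{-3 + V}}{8} = \frac{\left(p + \frac{8}{p}\right) \frac{1}{-3 + V}}{8} = \frac{\frac{1}{-3 + V} \left(p + \frac{8}{p}\right)}{8} = \frac{p + \frac{8}{p}}{8 \left(-3 + V\right)}$)
$d{\left(3,2 \right)} I = \frac{8 + 3^{2}}{8 \cdot 3 \left(-3 + 2\right)} \left(-235\right) = \frac{1}{8} \cdot \frac{1}{3} \frac{1}{-1} \left(8 + 9\right) \left(-235\right) = \frac{1}{8} \cdot \frac{1}{3} \left(-1\right) 17 \left(-235\right) = \left(- \frac{17}{24}\right) \left(-235\right) = \frac{3995}{24}$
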